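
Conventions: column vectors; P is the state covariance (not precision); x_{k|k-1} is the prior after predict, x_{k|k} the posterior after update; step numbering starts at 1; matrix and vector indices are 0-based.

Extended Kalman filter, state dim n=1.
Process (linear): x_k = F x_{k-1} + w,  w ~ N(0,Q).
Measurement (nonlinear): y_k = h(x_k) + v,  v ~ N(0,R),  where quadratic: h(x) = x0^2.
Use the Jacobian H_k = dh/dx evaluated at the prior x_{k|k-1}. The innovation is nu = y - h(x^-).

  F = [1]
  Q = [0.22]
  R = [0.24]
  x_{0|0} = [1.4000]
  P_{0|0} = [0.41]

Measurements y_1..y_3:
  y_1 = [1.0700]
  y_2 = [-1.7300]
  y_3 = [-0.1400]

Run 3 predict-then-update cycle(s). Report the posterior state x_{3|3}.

x_post = [-0.0120]

step 1: x^-=[1.4000]  P^-=[0.6300]  H_jac=[2.8000]  S=[5.1792]  K=[0.3406]  nu=[-0.8900]  x^+=[1.0969]  P^+=[0.0292]
step 2: x^-=[1.0969]  P^-=[0.2492]  H_jac=[2.1937]  S=[1.4392]  K=[0.3798]  nu=[-2.9331]  x^+=[-0.0172]  P^+=[0.0416]
step 3: x^-=[-0.0172]  P^-=[0.2616]  H_jac=[-0.0344]  S=[0.2403]  K=[-0.0375]  nu=[-0.1403]  x^+=[-0.0120]  P^+=[0.2612]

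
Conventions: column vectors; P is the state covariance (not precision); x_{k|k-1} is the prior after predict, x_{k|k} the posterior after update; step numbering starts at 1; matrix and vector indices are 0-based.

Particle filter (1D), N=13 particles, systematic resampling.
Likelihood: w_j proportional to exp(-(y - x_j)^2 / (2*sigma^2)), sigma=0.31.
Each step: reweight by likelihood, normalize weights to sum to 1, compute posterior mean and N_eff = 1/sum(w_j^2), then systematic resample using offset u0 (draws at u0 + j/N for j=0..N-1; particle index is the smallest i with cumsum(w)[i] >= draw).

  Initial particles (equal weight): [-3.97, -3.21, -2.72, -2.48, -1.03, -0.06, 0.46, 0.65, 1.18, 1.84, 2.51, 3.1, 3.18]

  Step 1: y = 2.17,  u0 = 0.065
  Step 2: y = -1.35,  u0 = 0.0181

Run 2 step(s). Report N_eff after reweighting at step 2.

step 1: w=[0.0000, 0.0000, 0.0000, 0.0000, 0.0000, 0.0000, 0.0000, 0.0000, 0.0054, 0.4988, 0.4817, 0.0098, 0.0044]  mean=2.1773  Neff=2.0790  idx=[9, 9, 9, 9, 9, 9, 10, 10, 10, 10, 10, 10, 11]
step 2: w=[0.1667, 0.1667, 0.1667, 0.1667, 0.1667, 0.1667, 0.0000, 0.0000, 0.0000, 0.0000, 0.0000, 0.0000, 0.0000]  mean=1.8400  Neff=6.0000  idx=[0, 0, 1, 1, 1, 2, 2, 3, 3, 4, 4, 5, 5]

N_eff = 6.0000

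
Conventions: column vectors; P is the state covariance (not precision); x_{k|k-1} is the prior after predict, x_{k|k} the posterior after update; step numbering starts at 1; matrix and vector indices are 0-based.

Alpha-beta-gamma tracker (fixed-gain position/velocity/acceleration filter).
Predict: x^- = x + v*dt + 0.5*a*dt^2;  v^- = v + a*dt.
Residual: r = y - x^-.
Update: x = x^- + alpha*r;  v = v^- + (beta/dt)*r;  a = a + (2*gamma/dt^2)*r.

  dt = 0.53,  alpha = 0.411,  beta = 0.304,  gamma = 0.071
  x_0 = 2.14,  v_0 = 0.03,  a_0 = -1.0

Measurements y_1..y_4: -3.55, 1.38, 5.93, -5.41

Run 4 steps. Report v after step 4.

v_post = -1.5537

step 1: x_pred=2.0154  r=-5.5655  x^+=-0.2719  v^+=-3.6923  a^+=-3.8134
step 2: x_pred=-2.7644  r=4.1444  x^+=-1.0611  v^+=-3.3362  a^+=-1.7183
step 3: x_pred=-3.0706  r=9.0006  x^+=0.6286  v^+=0.9157  a^+=2.8316
step 4: x_pred=1.5117  r=-6.9217  x^+=-1.3331  v^+=-1.5537  a^+=-0.6674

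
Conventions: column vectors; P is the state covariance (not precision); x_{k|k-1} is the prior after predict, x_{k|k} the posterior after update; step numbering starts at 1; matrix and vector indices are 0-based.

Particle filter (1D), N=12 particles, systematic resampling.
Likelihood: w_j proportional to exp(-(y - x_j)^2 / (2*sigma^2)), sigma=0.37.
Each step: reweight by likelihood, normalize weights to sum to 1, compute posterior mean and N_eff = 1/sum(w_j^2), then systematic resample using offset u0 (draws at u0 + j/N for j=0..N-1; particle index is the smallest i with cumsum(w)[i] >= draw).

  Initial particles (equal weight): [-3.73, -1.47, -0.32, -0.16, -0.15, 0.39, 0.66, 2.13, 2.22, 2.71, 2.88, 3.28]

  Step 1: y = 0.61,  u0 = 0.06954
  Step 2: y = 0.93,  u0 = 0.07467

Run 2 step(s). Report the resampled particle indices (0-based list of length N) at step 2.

resampled_idx = [2, 3, 5, 6, 7, 7, 8, 9, 9, 10, 11, 11]

step 1: w=[0.0000, 0.0000, 0.0202, 0.0544, 0.0575, 0.3976, 0.4702, 0.0001, 0.0000, 0.0000, 0.0000, 0.0000]  mean=0.4419  Neff=2.5920  idx=[3, 5, 5, 5, 5, 5, 6, 6, 6, 6, 6, 6]
step 2: w=[0.0021, 0.0544, 0.0544, 0.0544, 0.0544, 0.0544, 0.1210, 0.1210, 0.1210, 0.1210, 0.1210, 0.1210]  mean=0.5848  Neff=9.7450  idx=[2, 3, 5, 6, 7, 7, 8, 9, 9, 10, 11, 11]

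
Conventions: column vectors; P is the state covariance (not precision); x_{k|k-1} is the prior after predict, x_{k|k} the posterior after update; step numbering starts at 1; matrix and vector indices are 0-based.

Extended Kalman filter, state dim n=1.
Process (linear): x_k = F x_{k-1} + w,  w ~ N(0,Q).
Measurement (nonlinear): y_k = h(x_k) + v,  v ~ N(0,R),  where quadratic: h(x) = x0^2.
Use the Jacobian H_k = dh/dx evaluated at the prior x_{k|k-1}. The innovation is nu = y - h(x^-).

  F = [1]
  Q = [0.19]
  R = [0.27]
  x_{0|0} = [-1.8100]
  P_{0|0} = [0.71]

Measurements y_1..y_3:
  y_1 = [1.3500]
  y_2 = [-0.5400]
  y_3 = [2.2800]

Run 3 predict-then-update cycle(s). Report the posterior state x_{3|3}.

step 1: x^-=[-1.8100]  P^-=[0.9000]  H_jac=[-3.6200]  S=[12.0640]  K=[-0.2701]  nu=[-1.9261]  x^+=[-1.2898]  P^+=[0.0201]
step 2: x^-=[-1.2898]  P^-=[0.2101]  H_jac=[-2.5797]  S=[1.6684]  K=[-0.3249]  nu=[-2.2037]  x^+=[-0.5738]  P^+=[0.0340]
step 3: x^-=[-0.5738]  P^-=[0.2240]  H_jac=[-1.1477]  S=[0.5650]  K=[-0.4550]  nu=[1.9507]  x^+=[-1.4614]  P^+=[0.1070]

x_post = [-1.4614]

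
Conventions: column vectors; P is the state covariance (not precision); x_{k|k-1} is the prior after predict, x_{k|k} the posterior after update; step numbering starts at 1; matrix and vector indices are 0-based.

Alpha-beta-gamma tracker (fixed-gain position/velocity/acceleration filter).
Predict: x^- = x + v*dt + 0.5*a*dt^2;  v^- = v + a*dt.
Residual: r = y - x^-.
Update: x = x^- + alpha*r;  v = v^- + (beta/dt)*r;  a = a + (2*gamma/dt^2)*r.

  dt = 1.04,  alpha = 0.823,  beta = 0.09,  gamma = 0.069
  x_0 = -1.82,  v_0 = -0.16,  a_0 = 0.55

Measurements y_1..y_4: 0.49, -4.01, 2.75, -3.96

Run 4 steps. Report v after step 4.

step 1: x_pred=-1.6890  r=2.1790  x^+=0.1043  v^+=0.6006  a^+=0.8280
step 2: x_pred=1.1767  r=-5.1867  x^+=-3.0920  v^+=1.0128  a^+=0.1662
step 3: x_pred=-1.9487  r=4.6987  x^+=1.9183  v^+=1.5924  a^+=0.7657
step 4: x_pred=3.9885  r=-7.9485  x^+=-2.5531  v^+=1.7009  a^+=-0.2484

v_post = 1.7009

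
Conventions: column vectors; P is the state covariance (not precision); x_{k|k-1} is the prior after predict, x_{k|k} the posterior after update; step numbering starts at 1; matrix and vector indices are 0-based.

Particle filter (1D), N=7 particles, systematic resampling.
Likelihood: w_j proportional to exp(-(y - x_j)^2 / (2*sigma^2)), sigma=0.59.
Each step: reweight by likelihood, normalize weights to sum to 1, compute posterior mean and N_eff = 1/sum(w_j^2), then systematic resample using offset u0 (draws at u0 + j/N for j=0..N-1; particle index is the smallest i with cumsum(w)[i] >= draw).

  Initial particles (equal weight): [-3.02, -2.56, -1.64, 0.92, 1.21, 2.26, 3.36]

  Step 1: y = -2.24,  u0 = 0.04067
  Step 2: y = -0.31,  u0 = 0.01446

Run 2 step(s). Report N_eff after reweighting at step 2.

step 1: w=[0.2224, 0.4599, 0.3177, 0.0000, 0.0000, 0.0000, 0.0000]  mean=-2.3700  Neff=2.7630  idx=[0, 0, 1, 1, 1, 2, 2]
step 2: w=[0.0002, 0.0002, 0.0044, 0.0044, 0.0044, 0.4933, 0.4933]  mean=-1.6525  Neff=2.0544  idx=[5, 5, 5, 5, 6, 6, 6]

N_eff = 2.0544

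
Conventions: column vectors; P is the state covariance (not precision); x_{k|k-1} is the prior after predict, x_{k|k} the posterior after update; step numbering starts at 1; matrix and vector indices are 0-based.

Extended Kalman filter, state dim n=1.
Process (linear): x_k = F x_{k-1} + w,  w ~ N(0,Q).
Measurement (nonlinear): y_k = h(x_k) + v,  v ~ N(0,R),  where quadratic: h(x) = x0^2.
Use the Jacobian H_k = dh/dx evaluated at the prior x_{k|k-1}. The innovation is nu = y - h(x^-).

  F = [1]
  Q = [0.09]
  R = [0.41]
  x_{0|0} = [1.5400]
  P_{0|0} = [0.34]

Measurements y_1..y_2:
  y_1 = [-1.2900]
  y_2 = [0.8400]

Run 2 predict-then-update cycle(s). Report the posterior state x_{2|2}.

x_post = [0.6036]

step 1: x^-=[1.5400]  P^-=[0.4300]  H_jac=[3.0800]  S=[4.4892]  K=[0.2950]  nu=[-3.6616]  x^+=[0.4597]  P^+=[0.0393]
step 2: x^-=[0.4597]  P^-=[0.1293]  H_jac=[0.9195]  S=[0.5193]  K=[0.2289]  nu=[0.6286]  x^+=[0.6036]  P^+=[0.1021]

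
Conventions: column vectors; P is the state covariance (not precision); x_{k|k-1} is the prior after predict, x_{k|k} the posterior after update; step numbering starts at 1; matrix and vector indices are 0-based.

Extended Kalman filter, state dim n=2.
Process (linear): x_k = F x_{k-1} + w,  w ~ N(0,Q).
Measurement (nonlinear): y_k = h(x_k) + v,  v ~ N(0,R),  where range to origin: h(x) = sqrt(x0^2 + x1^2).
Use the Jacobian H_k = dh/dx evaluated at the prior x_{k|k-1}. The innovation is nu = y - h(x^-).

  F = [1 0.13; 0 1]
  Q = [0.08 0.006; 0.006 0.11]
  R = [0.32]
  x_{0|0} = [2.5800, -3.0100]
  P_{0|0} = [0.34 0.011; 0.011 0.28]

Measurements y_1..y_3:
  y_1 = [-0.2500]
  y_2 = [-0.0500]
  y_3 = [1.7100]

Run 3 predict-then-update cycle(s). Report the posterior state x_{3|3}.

x_post = [0.6524, -0.9756]

step 1: x^-=[2.1887, -3.0100]  P^-=[0.4276 0.0534; 0.0534 0.3900]  H_jac=[0.5881 -0.8088]  S=[0.6722]  K=[0.3098; -0.4225]  nu=[-3.9716]  x^+=[0.9581, -1.3319]  P^+=[0.3631 0.1414; 0.1414 0.2700]
step 2: x^-=[0.7850, -1.3319]  P^-=[0.4844 0.1825; 0.1825 0.3800]  H_jac=[0.5077 -0.8615]  S=[0.5672]  K=[0.1564; -0.4138]  nu=[-1.5960]  x^+=[0.5354, -0.6715]  P^+=[0.4705 0.2192; 0.2192 0.2829]
step 3: x^-=[0.4481, -0.6715]  P^-=[0.6123 0.2620; 0.2620 0.3929]  H_jac=[0.5550 -0.8318]  S=[0.5386]  K=[0.2264; -0.3368]  nu=[0.9027]  x^+=[0.6524, -0.9756]  P^+=[0.5847 0.3030; 0.3030 0.3318]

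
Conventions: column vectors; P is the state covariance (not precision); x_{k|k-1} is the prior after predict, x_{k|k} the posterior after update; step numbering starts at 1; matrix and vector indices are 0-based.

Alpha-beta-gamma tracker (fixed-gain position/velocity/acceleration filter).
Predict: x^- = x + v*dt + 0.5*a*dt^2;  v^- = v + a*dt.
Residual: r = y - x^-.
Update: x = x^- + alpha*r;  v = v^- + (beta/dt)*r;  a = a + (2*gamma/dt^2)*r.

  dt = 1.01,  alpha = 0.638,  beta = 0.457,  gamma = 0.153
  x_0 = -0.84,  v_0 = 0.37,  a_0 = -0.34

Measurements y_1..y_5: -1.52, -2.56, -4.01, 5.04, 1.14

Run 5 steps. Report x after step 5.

step 1: x_pred=-0.6397  r=-0.8803  x^+=-1.2013  v^+=-0.3717  a^+=-0.6041
step 2: x_pred=-1.8849  r=-0.6751  x^+=-2.3156  v^+=-1.2873  a^+=-0.8066
step 3: x_pred=-4.0272  r=0.0172  x^+=-4.0162  v^+=-2.0942  a^+=-0.8014
step 4: x_pred=-6.5401  r=11.5801  x^+=0.8480  v^+=2.3361  a^+=2.6723
step 5: x_pred=4.5704  r=-3.4304  x^+=2.3818  v^+=3.4829  a^+=1.6432

x_post = 2.3818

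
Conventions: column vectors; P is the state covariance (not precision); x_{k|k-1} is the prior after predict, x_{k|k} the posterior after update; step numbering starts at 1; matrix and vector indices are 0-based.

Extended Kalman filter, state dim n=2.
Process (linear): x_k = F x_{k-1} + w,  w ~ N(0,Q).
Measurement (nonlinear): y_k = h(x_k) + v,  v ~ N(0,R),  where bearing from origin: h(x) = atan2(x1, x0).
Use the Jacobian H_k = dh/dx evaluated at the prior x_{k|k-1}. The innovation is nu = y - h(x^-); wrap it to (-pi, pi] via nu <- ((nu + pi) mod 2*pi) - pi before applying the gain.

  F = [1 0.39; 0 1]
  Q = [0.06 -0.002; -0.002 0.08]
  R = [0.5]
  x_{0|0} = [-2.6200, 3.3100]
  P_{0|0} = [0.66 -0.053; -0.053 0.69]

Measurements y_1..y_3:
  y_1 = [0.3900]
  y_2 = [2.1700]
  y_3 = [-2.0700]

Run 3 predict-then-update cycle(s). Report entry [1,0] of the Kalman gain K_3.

K[1,0] = -0.1172

step 1: x^-=[-1.3291, 3.3100]  P^-=[0.7836 0.2141; 0.2141 0.7700]  H_jac=[-0.2602 -0.1045]  S=[0.5731]  K=[-0.3948; -0.2376]  nu=[-1.5626]  x^+=[-0.7122, 3.6812]  P^+=[0.6943 0.1604; 0.1604 0.7377]
step 2: x^-=[0.7235, 3.6812]  P^-=[0.9916 0.4460; 0.4460 0.8177]  H_jac=[-0.2615 0.0514]  S=[0.5580]  K=[-0.4237; -0.1338]  nu=[0.7933]  x^+=[0.3874, 3.5751]  P^+=[0.8914 0.4144; 0.4144 0.8077]
step 3: x^-=[1.7817, 3.5751]  P^-=[1.3975 0.7274; 0.7274 0.8877]  H_jac=[-0.2241 0.1117]  S=[0.5448]  K=[-0.4256; -0.1172]  nu=[3.1047]  x^+=[0.4601, 3.2112]  P^+=[1.2988 0.7002; 0.7002 0.8802]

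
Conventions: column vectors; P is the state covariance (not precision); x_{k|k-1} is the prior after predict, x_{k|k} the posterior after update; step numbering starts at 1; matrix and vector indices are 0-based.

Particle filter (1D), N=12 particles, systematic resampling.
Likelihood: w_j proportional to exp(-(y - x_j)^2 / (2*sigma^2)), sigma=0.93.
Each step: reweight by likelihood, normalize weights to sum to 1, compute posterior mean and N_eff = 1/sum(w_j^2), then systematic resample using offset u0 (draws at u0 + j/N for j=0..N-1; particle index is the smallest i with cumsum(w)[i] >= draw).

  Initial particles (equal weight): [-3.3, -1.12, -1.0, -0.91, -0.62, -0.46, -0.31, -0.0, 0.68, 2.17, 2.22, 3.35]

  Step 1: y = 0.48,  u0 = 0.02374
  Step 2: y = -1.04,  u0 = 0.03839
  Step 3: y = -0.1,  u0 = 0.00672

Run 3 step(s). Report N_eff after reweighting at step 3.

step 1: w=[0.0001, 0.0469, 0.0580, 0.0674, 0.1023, 0.1235, 0.1435, 0.1802, 0.2012, 0.0395, 0.0358, 0.0018]  mean=-0.0289  Neff=7.5647  idx=[1, 3, 4, 4, 5, 6, 6, 7, 7, 8, 8, 9]
step 2: w=[0.1325, 0.1317, 0.1201, 0.1201, 0.1095, 0.0977, 0.0977, 0.0712, 0.0712, 0.0240, 0.0240, 0.0003]  mean=-0.4946  Neff=9.4251  idx=[0, 0, 1, 2, 2, 3, 4, 5, 5, 6, 7, 9]
step 3: w=[0.0554, 0.0554, 0.0692, 0.0864, 0.0864, 0.0864, 0.0938, 0.0985, 0.0985, 0.0985, 0.1005, 0.0711]  mean=-0.4341  Neff=11.5782  idx=[0, 1, 2, 3, 4, 5, 6, 7, 8, 9, 10, 10]

N_eff = 11.5782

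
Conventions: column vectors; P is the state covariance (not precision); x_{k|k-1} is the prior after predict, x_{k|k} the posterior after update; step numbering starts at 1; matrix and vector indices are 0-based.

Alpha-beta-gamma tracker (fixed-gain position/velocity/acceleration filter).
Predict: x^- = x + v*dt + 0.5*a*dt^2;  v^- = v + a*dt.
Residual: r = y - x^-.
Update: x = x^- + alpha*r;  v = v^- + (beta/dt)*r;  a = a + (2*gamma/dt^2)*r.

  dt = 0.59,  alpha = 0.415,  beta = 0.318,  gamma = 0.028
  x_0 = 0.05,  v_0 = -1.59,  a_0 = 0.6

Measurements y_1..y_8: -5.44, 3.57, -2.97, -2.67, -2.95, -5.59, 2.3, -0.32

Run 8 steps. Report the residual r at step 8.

resid = 0.0885

step 1: x_pred=-0.7837  r=-4.6563  x^+=-2.7160  v^+=-3.7457  a^+=-0.1491
step 2: x_pred=-4.9519  r=8.5219  x^+=-1.4153  v^+=0.7595  a^+=1.2219
step 3: x_pred=-0.7545  r=-2.2155  x^+=-1.6740  v^+=0.2864  a^+=0.8655
step 4: x_pred=-1.3544  r=-1.3156  x^+=-1.9004  v^+=0.0879  a^+=0.6538
step 5: x_pred=-1.7347  r=-1.2153  x^+=-2.2391  v^+=-0.1814  a^+=0.4583
step 6: x_pred=-2.2663  r=-3.3237  x^+=-3.6456  v^+=-1.7024  a^+=-0.0764
step 7: x_pred=-4.6634  r=6.9634  x^+=-1.7736  v^+=2.0057  a^+=1.0438
step 8: x_pred=-0.4085  r=0.0885  x^+=-0.3718  v^+=2.6692  a^+=1.0581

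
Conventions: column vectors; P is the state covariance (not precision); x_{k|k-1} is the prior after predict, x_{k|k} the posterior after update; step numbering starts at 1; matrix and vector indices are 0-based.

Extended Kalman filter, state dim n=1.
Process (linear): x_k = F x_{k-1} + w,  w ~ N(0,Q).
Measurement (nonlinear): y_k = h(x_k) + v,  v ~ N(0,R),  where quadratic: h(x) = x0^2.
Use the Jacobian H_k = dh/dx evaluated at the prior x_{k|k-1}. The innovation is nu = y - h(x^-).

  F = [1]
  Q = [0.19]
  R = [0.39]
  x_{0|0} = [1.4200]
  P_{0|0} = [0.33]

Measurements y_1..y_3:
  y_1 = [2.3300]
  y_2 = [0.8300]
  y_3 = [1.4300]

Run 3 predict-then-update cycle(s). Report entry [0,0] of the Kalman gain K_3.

step 1: x^-=[1.4200]  P^-=[0.5200]  H_jac=[2.8400]  S=[4.5841]  K=[0.3222]  nu=[0.3136]  x^+=[1.5210]  P^+=[0.0442]
step 2: x^-=[1.5210]  P^-=[0.2342]  H_jac=[3.0421]  S=[2.5577]  K=[0.2786]  nu=[-1.4835]  x^+=[1.1077]  P^+=[0.0357]
step 3: x^-=[1.1077]  P^-=[0.2257]  H_jac=[2.2154]  S=[1.4979]  K=[0.3339]  nu=[0.2030]  x^+=[1.1755]  P^+=[0.0588]

K[0,0] = 0.3339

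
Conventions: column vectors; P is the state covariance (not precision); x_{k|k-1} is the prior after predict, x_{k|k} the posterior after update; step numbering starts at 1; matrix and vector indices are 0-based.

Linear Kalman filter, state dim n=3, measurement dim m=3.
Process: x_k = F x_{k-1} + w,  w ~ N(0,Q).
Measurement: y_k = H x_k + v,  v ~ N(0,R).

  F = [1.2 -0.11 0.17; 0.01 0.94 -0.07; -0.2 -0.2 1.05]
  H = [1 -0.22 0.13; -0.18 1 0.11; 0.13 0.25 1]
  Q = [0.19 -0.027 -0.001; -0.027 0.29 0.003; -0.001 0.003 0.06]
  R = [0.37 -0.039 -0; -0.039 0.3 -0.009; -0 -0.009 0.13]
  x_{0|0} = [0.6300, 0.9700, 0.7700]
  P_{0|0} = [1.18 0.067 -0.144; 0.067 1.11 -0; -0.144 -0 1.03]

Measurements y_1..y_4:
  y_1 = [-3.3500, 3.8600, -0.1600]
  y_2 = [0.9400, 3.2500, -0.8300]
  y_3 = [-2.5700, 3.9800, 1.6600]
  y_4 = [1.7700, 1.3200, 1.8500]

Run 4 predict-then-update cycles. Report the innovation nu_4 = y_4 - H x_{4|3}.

innov = [4.7374, -2.2973, 1.9314]

step 1: x^-=[0.7802, 0.8642, 0.4885]  P^-=[1.8560 -0.0525 -0.2671; -0.0525 1.2774 -0.3000; -0.2671 -0.3000 1.3530]  S=[2.2815 -0.7442 0.1199; -0.7442 1.6174 0.1473; 0.1199 0.1473 1.3714]  K=[0.8581 0.1485 -0.1194; 0.1142 0.8360 -0.0907; -0.1285 -0.2085 0.9402]  nu=[-4.0036, 3.0825, -0.9660]  x^+=[-2.0820, 3.0717, -0.5480]  P^+=[0.3404 0.0824 -0.0817; 0.0824 0.2728 -0.0982; -0.0817 -0.0982 0.1593]
step 2: x^-=[-2.9294, 2.9049, -0.7734]  P^-=[0.6367 0.0301 -0.1518; 0.0301 0.5465 -0.1767; -0.1518 -0.1767 0.3423]  S=[0.9963 -0.2694 -0.0173; -0.2694 0.8275 -0.0034; -0.0173 -0.0034 0.3914]  K=[0.6329 0.0833 -0.1283; 0.0608 0.6498 -0.0839; -0.1010 -0.1649 0.7054]  nu=[4.6091, -0.0971, -0.4020]  x^+=[0.0311, 3.1557, -1.5064]  P^+=[0.2510 0.0536 -0.0635; 0.0536 0.2114 -0.0766; -0.0635 -0.0766 0.1206]
step 3: x^-=[-0.5659, 3.0721, -2.2191]  P^-=[0.5203 0.0055 -0.1131; 0.0055 0.4886 -0.1345; -0.1131 -0.1345 0.2745]  S=[0.8944 -0.2545 -0.0121; -0.2545 0.7816 0.0122; -0.0121 0.0122 0.3476]  K=[0.5800 0.0619 -0.1088; 0.0420 0.6193 -0.0537; -0.0860 -0.1456 0.6529]  nu=[-1.0398, 1.0501, 3.1846]  x^+=[-1.4504, 3.5078, -0.2031]  P^+=[0.2292 0.0443 -0.0556; 0.0443 0.2001 -0.0683; -0.0556 -0.0683 0.1105]
step 4: x^-=[-2.1609, 3.2971, -0.6248]  P^-=[0.4938 -0.0032 -0.0994; -0.0032 0.4773 -0.1214; -0.0994 -0.1214 0.2546]  S=[0.8737 -0.2541 -0.0080; -0.2541 0.7748 0.0182; -0.0080 0.0182 0.3360]  K=[0.5663 0.0550 -0.0967; 0.0357 0.6122 -0.0398; -0.0798 -0.1386 0.6345]  nu=[4.7374, -2.2973, 1.9314]  x^+=[0.2088, 1.9829, 0.5409]  P^+=[0.2233 0.0412 -0.0524; 0.0412 0.1972 -0.0654; -0.0524 -0.0654 0.1069]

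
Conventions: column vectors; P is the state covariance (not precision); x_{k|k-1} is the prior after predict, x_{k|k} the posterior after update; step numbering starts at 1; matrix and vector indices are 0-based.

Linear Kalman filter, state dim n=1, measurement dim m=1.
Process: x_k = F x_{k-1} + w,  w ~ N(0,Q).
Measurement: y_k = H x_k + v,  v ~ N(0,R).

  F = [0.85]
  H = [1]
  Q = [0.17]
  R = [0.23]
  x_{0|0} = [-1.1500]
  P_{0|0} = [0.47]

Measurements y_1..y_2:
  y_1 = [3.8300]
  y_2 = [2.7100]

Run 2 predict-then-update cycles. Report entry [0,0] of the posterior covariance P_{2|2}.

step 1: x^-=[-0.9775]  P^-=[0.5096]  S=[0.7396]  K=[0.6890]  nu=[4.8075]  x^+=[2.3349]  P^+=[0.1585]
step 2: x^-=[1.9847]  P^-=[0.2845]  S=[0.5145]  K=[0.5530]  nu=[0.7253]  x^+=[2.3858]  P^+=[0.1272]

P_post[0,0] = 0.1272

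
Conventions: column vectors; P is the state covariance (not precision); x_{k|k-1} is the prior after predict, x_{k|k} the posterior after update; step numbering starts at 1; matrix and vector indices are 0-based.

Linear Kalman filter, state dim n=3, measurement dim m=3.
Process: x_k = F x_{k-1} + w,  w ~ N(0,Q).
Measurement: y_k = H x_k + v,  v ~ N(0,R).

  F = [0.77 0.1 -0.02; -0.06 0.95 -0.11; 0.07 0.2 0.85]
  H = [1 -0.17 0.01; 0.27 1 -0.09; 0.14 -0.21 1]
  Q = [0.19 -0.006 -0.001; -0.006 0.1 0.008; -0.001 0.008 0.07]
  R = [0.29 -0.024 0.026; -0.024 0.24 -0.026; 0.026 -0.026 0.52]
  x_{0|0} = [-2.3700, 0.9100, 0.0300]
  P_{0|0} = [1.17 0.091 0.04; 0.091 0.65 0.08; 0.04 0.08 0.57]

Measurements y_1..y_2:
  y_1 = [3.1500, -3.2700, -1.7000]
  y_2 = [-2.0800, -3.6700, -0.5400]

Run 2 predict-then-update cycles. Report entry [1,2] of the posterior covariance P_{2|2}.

step 1: x^-=[-1.7345, 1.0034, 0.0416]  P^-=[0.9029 0.0632 0.1126; 0.0632 0.6712 0.1387; 0.1126 0.1387 0.5481]  S=[1.1926 0.1592 0.2560; 0.1592 0.9851 -0.0065; 0.2560 -0.0065 1.0849]  K=[0.7155 0.1860 0.0404; -0.1459 0.7098 0.0448; -0.0468 0.1325 0.5047]  nu=[5.0547, -3.8013, -1.2881]  x^+=[1.1230, -2.4898, -1.3486]  P^+=[0.1994 -0.0273 0.0011; -0.0273 0.1840 0.0435; 0.0011 0.0435 0.2668]
step 2: x^-=[0.6427, -2.2844, -1.5656]  P^-=[0.3058 -0.0184 0.0087; -0.0184 0.2640 0.0498; 0.0087 0.0498 0.2852]  S=[0.6097 -0.0036 0.0856; -0.0036 0.5093 -0.0441; 0.0856 -0.0441 0.8055]  K=[0.5044 0.1300 0.0223; -0.1039 0.5016 0.0283; -0.0438 0.0822 0.3518]  nu=[-3.0954, -1.7001, 0.4559]  x^+=[-1.1295, -2.8025, -1.4095]  P^+=[0.1404 -0.0196 -0.0024; -0.0196 0.1300 0.0290; -0.0024 0.0290 0.1861]

P_post[1,2] = 0.0290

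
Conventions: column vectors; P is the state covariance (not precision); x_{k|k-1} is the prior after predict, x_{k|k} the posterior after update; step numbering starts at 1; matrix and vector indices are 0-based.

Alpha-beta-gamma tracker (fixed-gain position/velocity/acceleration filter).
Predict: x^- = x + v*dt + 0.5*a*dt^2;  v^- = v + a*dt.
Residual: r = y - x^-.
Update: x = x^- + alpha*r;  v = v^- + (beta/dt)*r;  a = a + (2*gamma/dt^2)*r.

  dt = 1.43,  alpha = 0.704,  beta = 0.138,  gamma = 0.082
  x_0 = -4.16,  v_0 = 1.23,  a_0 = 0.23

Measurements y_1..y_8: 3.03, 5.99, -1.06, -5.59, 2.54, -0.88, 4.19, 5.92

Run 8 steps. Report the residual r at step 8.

step 1: x_pred=-2.1659  r=5.1959  x^+=1.4920  v^+=2.0603  a^+=0.6467
step 2: x_pred=5.0995  r=0.8905  x^+=5.7264  v^+=3.0711  a^+=0.7181
step 3: x_pred=10.8523  r=-11.9123  x^+=2.4660  v^+=2.9484  a^+=-0.2372
step 4: x_pred=6.4397  r=-12.0297  x^+=-2.0292  v^+=1.4483  a^+=-1.2020
step 5: x_pred=-1.1872  r=3.7272  x^+=1.4368  v^+=0.0891  a^+=-0.9031
step 6: x_pred=0.6408  r=-1.5208  x^+=-0.4299  v^+=-1.3491  a^+=-1.0251
step 7: x_pred=-3.4071  r=7.5971  x^+=1.9413  v^+=-2.0818  a^+=-0.4158
step 8: x_pred=-1.4608  r=7.3808  x^+=3.7353  v^+=-1.9640  a^+=0.1762

resid = 7.3808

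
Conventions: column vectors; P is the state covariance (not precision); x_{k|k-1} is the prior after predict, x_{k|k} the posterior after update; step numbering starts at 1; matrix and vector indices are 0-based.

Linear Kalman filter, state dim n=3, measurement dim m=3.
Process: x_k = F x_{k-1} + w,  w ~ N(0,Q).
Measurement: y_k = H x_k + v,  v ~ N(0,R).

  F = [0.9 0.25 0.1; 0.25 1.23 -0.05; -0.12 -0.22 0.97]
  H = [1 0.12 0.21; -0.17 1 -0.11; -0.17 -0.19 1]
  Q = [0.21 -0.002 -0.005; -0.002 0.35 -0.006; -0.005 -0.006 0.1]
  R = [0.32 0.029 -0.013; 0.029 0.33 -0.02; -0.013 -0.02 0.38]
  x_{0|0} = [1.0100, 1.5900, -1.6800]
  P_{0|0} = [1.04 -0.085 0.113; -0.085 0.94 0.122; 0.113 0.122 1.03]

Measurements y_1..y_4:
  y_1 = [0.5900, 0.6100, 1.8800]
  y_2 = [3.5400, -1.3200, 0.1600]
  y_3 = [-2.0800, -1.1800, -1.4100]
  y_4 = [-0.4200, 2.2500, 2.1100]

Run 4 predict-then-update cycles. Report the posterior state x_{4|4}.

x_post = [-0.5885, 0.9075, 0.5802]

step 1: x^-=[1.1385, 2.2922, -2.1006]  P^-=[1.1096 0.4277 0.0745; 0.4277 1.7696 -0.1493; 0.0745 -0.1493 1.0467]  S=[1.6277 0.4073 -0.0523; 0.4073 2.0345 -0.6619; -0.0523 -0.6619 1.5817]  K=[0.7379 -0.0770 -0.1314; 0.1724 0.8041 -0.0107; 0.1783 0.0562 0.7011]  nu=[-0.3824, -1.7197, 4.6097]  x^+=[0.3831, 0.7939, 0.9665]  P^+=[0.2335 0.0371 -0.0112; 0.0371 0.2810 0.0373; -0.0112 0.0373 0.2682]
step 2: x^-=[0.6399, 1.0239, 0.7168]  P^-=[0.4359 0.1833 -0.0296; 0.1833 0.8089 -0.0675; -0.0296 -0.0675 0.3579]  S=[0.8115 0.2143 -0.1029; 0.2143 1.1072 -0.2901; -0.1029 -0.2901 0.8273]  K=[0.5516 -0.0342 -0.1108; 0.1452 0.6671 -0.0530; 0.1029 0.0116 0.4711]  nu=[2.6267, -2.1563, -0.2535]  x^+=[2.1907, -0.0199, 0.8427]  P^+=[0.1753 0.0354 -0.0121; 0.0354 0.2331 0.0149; -0.0121 0.0149 0.1782]
step 3: x^-=[2.0509, 0.4811, 0.5589]  P^-=[0.3828 0.1515 -0.0346; 0.1515 0.7342 -0.0752; -0.0346 -0.0752 0.2798]  S=[0.7437 0.1842 -0.1074; 0.1842 1.0424 -0.2716; -0.1074 -0.2716 0.7475]  K=[0.5220 -0.0342 -0.1094; 0.1309 0.6468 -0.0679; 0.0805 -0.0029 0.4118]  nu=[-4.3060, -1.2510, -1.5288]  x^+=[0.0129, -0.7880, -0.4135]  P^+=[0.1663 0.0329 -0.0131; 0.0329 0.2250 0.0079; -0.0131 0.0079 0.1548]
step 4: x^-=[-0.2267, -0.9454, -0.2293]  P^-=[0.3731 0.1434 -0.0374; 0.1434 0.7208 -0.0798; -0.0374 -0.0798 0.2603]  S=[0.7297 0.1763 -0.1108; 0.1763 1.0321 -0.2703; -0.1108 -0.2703 0.7294]  K=[0.5160 -0.0356 -0.1104; 0.1258 0.6426 -0.0733; 0.0724 -0.0079 0.3944]  nu=[-0.0317, 3.1316, 2.1211]  x^+=[-0.5885, 0.9075, 0.5802]  P^+=[0.1646 0.0319 -0.0139; 0.0319 0.2232 0.0055; -0.0139 0.0055 0.1478]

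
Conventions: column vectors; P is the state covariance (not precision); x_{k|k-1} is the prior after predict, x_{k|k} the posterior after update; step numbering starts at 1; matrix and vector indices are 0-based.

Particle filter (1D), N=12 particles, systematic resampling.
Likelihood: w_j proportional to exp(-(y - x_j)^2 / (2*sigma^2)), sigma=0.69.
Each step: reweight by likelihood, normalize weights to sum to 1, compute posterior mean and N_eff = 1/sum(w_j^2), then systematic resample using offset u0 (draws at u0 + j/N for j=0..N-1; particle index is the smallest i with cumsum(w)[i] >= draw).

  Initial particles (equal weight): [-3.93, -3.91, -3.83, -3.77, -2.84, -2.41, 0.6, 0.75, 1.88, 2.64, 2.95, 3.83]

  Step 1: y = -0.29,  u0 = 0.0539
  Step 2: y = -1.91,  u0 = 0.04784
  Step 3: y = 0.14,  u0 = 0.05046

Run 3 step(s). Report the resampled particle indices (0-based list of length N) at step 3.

resampled_idx = [0, 1, 2, 3, 4, 5, 6, 7, 8, 9, 10, 11]

step 1: w=[0.0000, 0.0000, 0.0000, 0.0000, 0.0014, 0.0115, 0.5626, 0.4151, 0.0092, 0.0002, 0.0000, 0.0000]  mean=0.6349  Neff=2.0448  idx=[6, 6, 6, 6, 6, 6, 6, 7, 7, 7, 7, 7]
step 2: w=[0.1085, 0.1085, 0.1085, 0.1085, 0.1085, 0.1085, 0.1085, 0.0481, 0.0481, 0.0481, 0.0481, 0.0481]  mean=0.6360  Neff=10.6389  idx=[0, 1, 1, 2, 3, 4, 5, 5, 6, 7, 9, 11]
step 3: w=[0.0867, 0.0867, 0.0867, 0.0867, 0.0867, 0.0867, 0.0867, 0.0867, 0.0867, 0.0732, 0.0732, 0.0732]  mean=0.6330  Neff=11.9417  idx=[0, 1, 2, 3, 4, 5, 6, 7, 8, 9, 10, 11]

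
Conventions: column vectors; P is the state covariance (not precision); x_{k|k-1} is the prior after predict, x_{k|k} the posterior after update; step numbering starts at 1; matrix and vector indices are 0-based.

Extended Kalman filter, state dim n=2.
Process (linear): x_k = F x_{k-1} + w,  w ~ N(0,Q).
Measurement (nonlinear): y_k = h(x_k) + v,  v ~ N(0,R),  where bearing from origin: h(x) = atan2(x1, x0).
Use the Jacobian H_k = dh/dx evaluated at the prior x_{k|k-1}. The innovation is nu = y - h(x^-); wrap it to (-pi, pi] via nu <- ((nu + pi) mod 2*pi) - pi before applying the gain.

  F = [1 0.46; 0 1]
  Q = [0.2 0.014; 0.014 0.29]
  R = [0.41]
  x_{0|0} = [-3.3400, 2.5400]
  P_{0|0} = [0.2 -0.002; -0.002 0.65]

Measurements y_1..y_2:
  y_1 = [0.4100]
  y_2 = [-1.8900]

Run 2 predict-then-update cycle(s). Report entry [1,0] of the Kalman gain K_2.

step 1: x^-=[-2.1716, 2.5400]  P^-=[0.5357 0.3110; 0.3110 0.9400]  H_jac=[-0.2274 -0.1945]  S=[0.5008]  K=[-0.3641; -0.5063]  nu=[-1.8682]  x^+=[-1.4914, 3.4858]  P^+=[0.4693 0.2187; 0.2187 0.8116]
step 2: x^-=[0.1120, 3.4858]  P^-=[1.0423 0.6061; 0.6061 1.1016]  H_jac=[-0.2866 0.0092]  S=[0.4925]  K=[-0.5952; -0.3321]  nu=[2.8545]  x^+=[-1.5869, 2.5379]  P^+=[0.8678 0.5087; 0.5087 1.0473]

K[1,0] = -0.3321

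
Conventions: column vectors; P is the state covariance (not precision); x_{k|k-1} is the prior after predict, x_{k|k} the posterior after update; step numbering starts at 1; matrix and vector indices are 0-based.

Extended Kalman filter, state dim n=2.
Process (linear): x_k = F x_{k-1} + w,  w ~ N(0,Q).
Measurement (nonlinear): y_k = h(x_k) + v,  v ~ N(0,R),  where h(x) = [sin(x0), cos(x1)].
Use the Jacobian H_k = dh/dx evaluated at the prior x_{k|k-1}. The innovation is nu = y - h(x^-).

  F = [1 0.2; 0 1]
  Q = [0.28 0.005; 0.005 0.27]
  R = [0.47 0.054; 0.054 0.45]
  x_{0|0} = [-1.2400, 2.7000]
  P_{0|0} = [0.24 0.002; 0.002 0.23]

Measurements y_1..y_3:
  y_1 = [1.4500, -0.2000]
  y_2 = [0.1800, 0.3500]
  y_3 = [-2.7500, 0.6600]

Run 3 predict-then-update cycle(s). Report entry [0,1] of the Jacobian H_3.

step 1: x^-=[-0.7000, 2.7000]  P^-=[0.5300 0.0530; 0.0530 0.5000]  H_jac=[0.7648 0.0000; 0.0000 -0.4274]  S=[0.7800 0.0367; 0.0367 0.5413]  K=[0.5233 -0.0773; 0.0708 -0.3995]  nu=[2.0942, 0.7041]  x^+=[0.3415, 2.5669]  P^+=[0.3161 0.0153; 0.0153 0.4118]
step 2: x^-=[0.8549, 2.5669]  P^-=[0.6187 0.1026; 0.1026 0.6818]  H_jac=[0.6563 0.0000; 0.0000 -0.5436]  S=[0.7365 0.0174; 0.0174 0.6515]  K=[0.5537 -0.1004; 0.1049 -0.5717]  nu=[-0.5745, 1.1893]  x^+=[0.4174, 1.8266]  P^+=[0.3883 0.0281; 0.0281 0.4628]
step 3: x^-=[0.7827, 1.8266]  P^-=[0.6980 0.1257; 0.1257 0.7328]  H_jac=[0.7090 0.0000; 0.0000 -0.9674]  S=[0.8209 -0.0322; -0.0322 1.1359]  K=[0.5994 -0.0900; 0.0842 -0.6218]  nu=[-3.4552, 0.9131]  x^+=[-1.3704, 0.9682]  P^+=[0.3904 0.0084; 0.0084 0.2845]

H_jac[0,1] = 0.0000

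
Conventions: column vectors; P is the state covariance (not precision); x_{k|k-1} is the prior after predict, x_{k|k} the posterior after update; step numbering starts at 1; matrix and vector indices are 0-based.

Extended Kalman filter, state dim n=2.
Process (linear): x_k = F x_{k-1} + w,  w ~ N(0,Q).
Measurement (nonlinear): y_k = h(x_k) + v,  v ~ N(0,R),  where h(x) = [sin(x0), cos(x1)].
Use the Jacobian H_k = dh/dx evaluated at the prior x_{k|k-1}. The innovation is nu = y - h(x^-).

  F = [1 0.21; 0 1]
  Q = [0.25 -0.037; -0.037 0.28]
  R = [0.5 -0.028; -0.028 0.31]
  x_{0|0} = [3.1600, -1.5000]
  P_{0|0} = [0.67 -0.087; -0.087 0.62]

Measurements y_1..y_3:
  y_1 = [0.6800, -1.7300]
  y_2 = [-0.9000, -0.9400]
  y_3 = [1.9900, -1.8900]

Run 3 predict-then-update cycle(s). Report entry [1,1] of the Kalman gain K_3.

K[1,1] = 0.5759

step 1: x^-=[2.8450, -1.5000]  P^-=[0.9108 0.0062; 0.0062 0.9000]  H_jac=[-0.9563 0.0000; 0.0000 0.9975]  S=[1.3330 -0.0339; -0.0339 1.2055]  K=[-0.6538 -0.0133; 0.0145 0.7451]  nu=[0.3877, -1.8007]  x^+=[2.6154, -2.8361]  P^+=[0.3414 0.0142; 0.0142 0.2312]
step 2: x^-=[2.0198, -2.8361]  P^-=[0.6076 0.0258; 0.0258 0.5112]  H_jac=[-0.4341 0.0000; 0.0000 0.3007]  S=[0.6145 -0.0314; -0.0314 0.3562]  K=[-0.4300 -0.0161; 0.0038 0.4319]  nu=[-1.8009, 0.0137]  x^+=[2.7940, -2.8371]  P^+=[0.4943 0.0234; 0.0234 0.4448]
step 3: x^-=[2.1982, -2.8371]  P^-=[0.7738 0.0798; 0.0798 0.7248]  H_jac=[-0.5871 0.0000; 0.0000 0.2998]  S=[0.7667 -0.0421; -0.0421 0.3751]  K=[-0.5926 -0.0026; -0.0296 0.5759]  nu=[1.1805, -0.9360]  x^+=[1.5011, -3.4111]  P^+=[0.5046 0.0526; 0.0526 0.5983]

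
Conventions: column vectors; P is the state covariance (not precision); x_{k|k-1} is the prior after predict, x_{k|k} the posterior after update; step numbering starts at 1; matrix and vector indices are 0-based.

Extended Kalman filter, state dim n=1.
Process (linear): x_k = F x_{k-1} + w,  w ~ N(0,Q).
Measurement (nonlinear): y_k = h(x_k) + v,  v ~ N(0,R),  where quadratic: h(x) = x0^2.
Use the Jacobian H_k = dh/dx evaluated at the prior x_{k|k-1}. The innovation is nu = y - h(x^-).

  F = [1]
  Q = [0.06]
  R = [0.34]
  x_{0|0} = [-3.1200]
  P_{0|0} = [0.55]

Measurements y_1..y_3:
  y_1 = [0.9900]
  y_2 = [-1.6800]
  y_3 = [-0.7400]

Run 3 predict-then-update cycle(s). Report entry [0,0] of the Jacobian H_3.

step 1: x^-=[-3.1200]  P^-=[0.6100]  H_jac=[-6.2400]  S=[24.0919]  K=[-0.1580]  nu=[-8.7444]  x^+=[-1.7384]  P^+=[0.0086]
step 2: x^-=[-1.7384]  P^-=[0.0686]  H_jac=[-3.4769]  S=[1.1694]  K=[-0.2040]  nu=[-4.7021]  x^+=[-0.7792]  P^+=[0.0199]
step 3: x^-=[-0.7792]  P^-=[0.0799]  H_jac=[-1.5585]  S=[0.5342]  K=[-0.2332]  nu=[-1.3472]  x^+=[-0.4650]  P^+=[0.0509]

H_jac[0,0] = -1.5585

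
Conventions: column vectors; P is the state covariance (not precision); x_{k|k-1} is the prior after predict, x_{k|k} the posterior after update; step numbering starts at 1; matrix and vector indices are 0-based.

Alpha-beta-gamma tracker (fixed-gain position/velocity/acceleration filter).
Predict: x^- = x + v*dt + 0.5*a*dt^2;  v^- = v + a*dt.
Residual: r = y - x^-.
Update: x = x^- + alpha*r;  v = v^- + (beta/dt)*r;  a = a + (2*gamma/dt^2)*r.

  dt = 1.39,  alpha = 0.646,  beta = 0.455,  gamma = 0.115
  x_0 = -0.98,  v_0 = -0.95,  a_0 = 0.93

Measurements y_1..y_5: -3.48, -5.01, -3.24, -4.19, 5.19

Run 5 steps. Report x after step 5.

step 1: x_pred=-1.4021  r=-2.0779  x^+=-2.7444  v^+=-0.3375  a^+=0.6826
step 2: x_pred=-2.5541  r=-2.4559  x^+=-4.1406  v^+=-0.1925  a^+=0.3903
step 3: x_pred=-4.0312  r=0.7912  x^+=-3.5201  v^+=0.6089  a^+=0.4845
step 4: x_pred=-2.2056  r=-1.9844  x^+=-3.4875  v^+=0.6328  a^+=0.2482
step 5: x_pred=-2.3681  r=7.5581  x^+=2.5144  v^+=3.4519  a^+=1.1480

x_post = 2.5144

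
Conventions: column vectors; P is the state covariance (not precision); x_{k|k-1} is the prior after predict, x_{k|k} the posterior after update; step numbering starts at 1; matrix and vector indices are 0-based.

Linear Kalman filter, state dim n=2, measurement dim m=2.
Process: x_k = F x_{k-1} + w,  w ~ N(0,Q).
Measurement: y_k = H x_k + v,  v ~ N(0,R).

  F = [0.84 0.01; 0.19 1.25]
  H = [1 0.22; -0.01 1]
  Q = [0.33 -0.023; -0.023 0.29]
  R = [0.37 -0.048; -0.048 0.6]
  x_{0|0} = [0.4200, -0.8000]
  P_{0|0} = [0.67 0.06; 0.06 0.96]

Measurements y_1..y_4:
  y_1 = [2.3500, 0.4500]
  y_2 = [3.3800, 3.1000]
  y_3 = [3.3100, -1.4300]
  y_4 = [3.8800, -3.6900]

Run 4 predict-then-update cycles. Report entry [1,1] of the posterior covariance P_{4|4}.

P_post[1,1] = 0.3339

step 1: x^-=[0.3448, -0.9202]  P^-=[0.8039 0.1590; 0.1590 1.8427]  S=[1.3330 0.5080; 0.5080 2.4396]  K=[0.6579 -0.0751; 0.1475 0.7240]  nu=[2.2076, 1.3736]  x^+=[1.6941, 0.3999]  P^+=[0.2633 -0.0740; -0.0740 0.4266]
step 2: x^-=[1.4270, 0.8218]  P^-=[0.5146 -0.0535; -0.0535 0.9308]  S=[0.9061 0.0983; 0.0983 1.5320]  K=[0.5630 -0.0744; 0.1017 0.6014]  nu=[1.7722, 2.2925]  x^+=[2.2542, 2.3809]  P^+=[0.2271 -0.0694; -0.0694 0.3553]
step 3: x^-=[1.9173, 3.4044]  P^-=[0.4891 -0.0553; -0.0553 0.8204]  S=[0.8745 0.0724; 0.0724 1.4215]  K=[0.5512 -0.0704; 0.0957 0.5726]  nu=[0.6437, -4.8152]  x^+=[2.6113, 0.7087]  P^+=[0.2220 -0.0665; -0.0665 0.3383]
step 4: x^-=[2.2006, 1.3821]  P^-=[0.4855 -0.0533; -0.0533 0.7950]  S=[0.8706 0.0689; 0.0689 1.3962]  K=[0.5497 -0.0688; 0.0950 0.5651]  nu=[1.3754, -5.0500]  x^+=[3.3039, -1.3413]  P^+=[0.2211 -0.0654; -0.0654 0.3339]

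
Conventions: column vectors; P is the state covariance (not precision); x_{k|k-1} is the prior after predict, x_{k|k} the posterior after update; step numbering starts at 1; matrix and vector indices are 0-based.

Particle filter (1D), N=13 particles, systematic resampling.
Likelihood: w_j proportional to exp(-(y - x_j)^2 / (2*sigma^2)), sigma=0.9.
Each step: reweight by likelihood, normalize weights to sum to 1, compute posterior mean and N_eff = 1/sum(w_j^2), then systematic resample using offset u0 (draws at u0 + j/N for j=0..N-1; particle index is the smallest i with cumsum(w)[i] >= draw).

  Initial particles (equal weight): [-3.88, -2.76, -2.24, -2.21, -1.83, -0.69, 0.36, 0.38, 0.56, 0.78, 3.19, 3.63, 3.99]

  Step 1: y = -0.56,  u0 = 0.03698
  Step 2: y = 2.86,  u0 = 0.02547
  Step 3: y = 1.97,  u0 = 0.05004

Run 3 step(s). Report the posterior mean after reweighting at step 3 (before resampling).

post_mean = 0.6041

step 1: w=[0.0003, 0.0135, 0.0469, 0.0499, 0.0989, 0.2649, 0.1587, 0.1551, 0.1234, 0.0884, 0.0000, 0.0000, 0.0000]  mean=-0.3631  Neff=6.3648  idx=[2, 4, 4, 5, 5, 5, 6, 6, 7, 7, 8, 8, 9]
step 2: w=[0.0000, 0.0000, 0.0000, 0.0018, 0.0018, 0.0018, 0.0902, 0.0902, 0.0960, 0.0960, 0.1632, 0.1632, 0.2958]  mean=0.5477  Neff=5.6980  idx=[6, 7, 7, 8, 9, 10, 10, 11, 11, 12, 12, 12, 12]
step 3: w=[0.0522, 0.0522, 0.0522, 0.0543, 0.0543, 0.0758, 0.0758, 0.0758, 0.0758, 0.1079, 0.1079, 0.1079, 0.1079]  mean=0.6041  Neff=11.9589  idx=[0, 2, 3, 5, 6, 7, 8, 9, 9, 10, 11, 12, 12]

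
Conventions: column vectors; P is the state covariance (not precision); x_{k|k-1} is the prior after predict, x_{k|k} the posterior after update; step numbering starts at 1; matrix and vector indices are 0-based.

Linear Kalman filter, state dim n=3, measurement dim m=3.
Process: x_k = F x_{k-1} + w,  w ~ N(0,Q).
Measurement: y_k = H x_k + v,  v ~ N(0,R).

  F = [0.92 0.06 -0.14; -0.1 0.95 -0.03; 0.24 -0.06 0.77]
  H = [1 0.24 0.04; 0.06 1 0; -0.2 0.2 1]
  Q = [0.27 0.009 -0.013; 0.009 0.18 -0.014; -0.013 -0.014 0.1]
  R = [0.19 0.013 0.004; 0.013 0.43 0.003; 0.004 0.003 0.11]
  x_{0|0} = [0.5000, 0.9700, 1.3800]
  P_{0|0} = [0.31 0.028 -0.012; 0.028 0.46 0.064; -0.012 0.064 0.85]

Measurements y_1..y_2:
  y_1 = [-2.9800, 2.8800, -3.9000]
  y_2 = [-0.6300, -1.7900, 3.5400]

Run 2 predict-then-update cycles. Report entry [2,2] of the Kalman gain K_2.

step 1: x^-=[0.3250, 0.8301, 1.1244]  P^-=[0.5558 0.0261 -0.0436; 0.0261 0.5900 -0.0128; -0.0436 -0.0128 0.6123]  S=[0.7896 0.2138 -0.0968; 0.2138 1.0251 0.0940; -0.0968 0.0940 0.7784]  K=[0.7211 -0.0839 -0.0923; 0.0697 0.5561 0.0700; 0.1028 -0.1118 0.8209]  nu=[-3.5492, 2.0304, -5.1254]  x^+=[-1.9316, 1.3531, -3.6747]  P^+=[0.1430 -0.0356 0.0282; -0.0356 0.2424 -0.0459; 0.0282 -0.0459 0.1052]
step 2: x^-=[-1.1815, 1.5889, -3.3743]  P^-=[0.3835 -0.0150 0.0243; -0.0150 0.4098 -0.0781; 0.0243 -0.0781 0.1872]  S=[0.5907 0.1161 -0.0431; 0.1161 0.8394 0.0066; -0.0431 0.0066 0.2891]  K=[0.6539 -0.0801 -0.0923; 0.0427 0.4811 0.0193; 0.0865 -0.1079 0.5918]  nu=[0.3051, -3.3080, 6.3602]  x^+=[-1.3041, 0.1330, 0.7730]  P^+=[0.1300 -0.0340 0.0250; -0.0340 0.2095 -0.0450; 0.0250 -0.0450 0.0791]

K[2,2] = 0.5918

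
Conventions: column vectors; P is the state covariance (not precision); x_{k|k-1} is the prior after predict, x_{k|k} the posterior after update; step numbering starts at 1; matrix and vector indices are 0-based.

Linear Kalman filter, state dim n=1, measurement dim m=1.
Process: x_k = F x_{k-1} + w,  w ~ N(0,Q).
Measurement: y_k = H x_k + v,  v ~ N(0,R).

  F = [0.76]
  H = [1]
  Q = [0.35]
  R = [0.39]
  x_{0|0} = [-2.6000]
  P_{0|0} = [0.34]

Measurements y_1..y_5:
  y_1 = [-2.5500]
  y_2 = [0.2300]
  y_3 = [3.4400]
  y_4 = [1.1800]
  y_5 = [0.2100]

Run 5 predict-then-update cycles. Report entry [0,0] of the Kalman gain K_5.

step 1: x^-=[-1.9760]  P^-=[0.5464]  S=[0.9364]  K=[0.5835]  nu=[-0.5740]  x^+=[-2.3109]  P^+=[0.2276]
step 2: x^-=[-1.7563]  P^-=[0.4814]  S=[0.8714]  K=[0.5525]  nu=[1.9863]  x^+=[-0.6589]  P^+=[0.2155]
step 3: x^-=[-0.5008]  P^-=[0.4745]  S=[0.8645]  K=[0.5488]  nu=[3.9408]  x^+=[1.6621]  P^+=[0.2141]
step 4: x^-=[1.2632]  P^-=[0.4736]  S=[0.8636]  K=[0.5484]  nu=[-0.0832]  x^+=[1.2176]  P^+=[0.2139]
step 5: x^-=[0.9254]  P^-=[0.4735]  S=[0.8635]  K=[0.5484]  nu=[-0.7154]  x^+=[0.5331]  P^+=[0.2139]

K[0,0] = 0.5484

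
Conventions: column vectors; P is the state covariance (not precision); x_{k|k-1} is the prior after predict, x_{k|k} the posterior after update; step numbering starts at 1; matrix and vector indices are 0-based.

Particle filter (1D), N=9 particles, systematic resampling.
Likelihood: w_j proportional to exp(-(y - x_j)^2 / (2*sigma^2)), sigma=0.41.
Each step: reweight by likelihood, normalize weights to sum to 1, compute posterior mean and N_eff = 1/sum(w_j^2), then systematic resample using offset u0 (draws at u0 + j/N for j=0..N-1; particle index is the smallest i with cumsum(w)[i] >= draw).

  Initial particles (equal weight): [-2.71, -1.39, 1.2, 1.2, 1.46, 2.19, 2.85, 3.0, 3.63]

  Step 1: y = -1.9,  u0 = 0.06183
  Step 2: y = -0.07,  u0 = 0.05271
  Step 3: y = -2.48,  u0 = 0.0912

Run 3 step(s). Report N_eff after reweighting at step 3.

N_eff = 9.0000

step 1: w=[0.2354, 0.7646, 0.0000, 0.0000, 0.0000, 0.0000, 0.0000, 0.0000, 0.0000]  mean=-1.7008  Neff=1.5625  idx=[0, 0, 1, 1, 1, 1, 1, 1, 1]
step 2: w=[0.0000, 0.0000, 0.1429, 0.1429, 0.1429, 0.1429, 0.1429, 0.1429, 0.1429]  mean=-1.3900  Neff=7.0000  idx=[2, 3, 3, 4, 5, 6, 7, 7, 8]
step 3: w=[0.1111, 0.1111, 0.1111, 0.1111, 0.1111, 0.1111, 0.1111, 0.1111, 0.1111]  mean=-1.3900  Neff=9.0000  idx=[0, 1, 2, 3, 4, 5, 6, 7, 8]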